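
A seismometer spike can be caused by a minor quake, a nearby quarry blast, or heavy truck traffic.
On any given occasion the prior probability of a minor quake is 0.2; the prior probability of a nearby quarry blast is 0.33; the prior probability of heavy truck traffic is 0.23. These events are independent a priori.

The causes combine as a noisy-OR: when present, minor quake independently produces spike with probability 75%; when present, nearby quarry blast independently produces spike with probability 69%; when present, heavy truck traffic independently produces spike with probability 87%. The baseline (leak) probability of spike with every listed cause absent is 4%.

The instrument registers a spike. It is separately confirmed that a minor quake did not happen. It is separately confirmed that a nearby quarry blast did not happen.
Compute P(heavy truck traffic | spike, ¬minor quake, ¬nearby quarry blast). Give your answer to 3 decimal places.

P(heavy truck traffic | spike, ¬minor quake, ¬nearby quarry blast) ≈ 0.867

Under noisy-OR, P(spike | causes) = 1 − (1−0.04)·∏(1−qᵢ) over the active causes.
P(spike | ¬minor quake, ¬nearby quarry blast) = 0.04×0.77 + 0.8752×0.23 = 0.030800 + 0.201296 = 0.232096
Restricting to configurations with heavy truck traffic present: 0.8752×0.23 = 0.201296.
P(heavy truck traffic | spike, ¬minor quake, ¬nearby quarry blast) = 0.201296 / 0.232096 ≈ 0.867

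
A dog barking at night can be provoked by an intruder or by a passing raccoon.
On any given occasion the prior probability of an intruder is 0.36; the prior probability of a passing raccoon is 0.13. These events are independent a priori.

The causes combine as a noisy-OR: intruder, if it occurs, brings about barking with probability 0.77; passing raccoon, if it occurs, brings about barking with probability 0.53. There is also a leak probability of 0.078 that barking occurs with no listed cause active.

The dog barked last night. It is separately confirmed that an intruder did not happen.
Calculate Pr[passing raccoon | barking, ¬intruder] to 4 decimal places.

Under noisy-OR, P(barking | causes) = 1 − (1−0.078)·∏(1−qᵢ) over the active causes.
Weight on passing raccoon=true, given the evidence: 0.56666×0.13 = 0.073666
The normalizing constant is 0.078×0.87 + 0.56666×0.13 = 0.141526
Posterior = 0.073666 / 0.141526 ≈ 0.5205

Pr[passing raccoon | barking, ¬intruder] ≈ 0.5205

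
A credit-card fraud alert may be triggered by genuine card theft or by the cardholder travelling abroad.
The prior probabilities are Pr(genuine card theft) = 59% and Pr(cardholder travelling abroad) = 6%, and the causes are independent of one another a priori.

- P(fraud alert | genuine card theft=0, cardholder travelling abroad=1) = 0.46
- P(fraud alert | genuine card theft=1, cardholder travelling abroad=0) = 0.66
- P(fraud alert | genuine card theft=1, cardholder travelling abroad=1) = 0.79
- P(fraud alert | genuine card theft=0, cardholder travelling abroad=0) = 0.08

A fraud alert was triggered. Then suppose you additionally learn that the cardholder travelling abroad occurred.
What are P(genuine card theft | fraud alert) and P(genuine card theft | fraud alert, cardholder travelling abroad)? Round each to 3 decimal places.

P(genuine card theft | fraud alert) ≈ 0.903; P(genuine card theft | fraud alert, cardholder travelling abroad) ≈ 0.712

P(fraud alert) = 0.08×0.41×0.94 + 0.46×0.41×0.06 + 0.66×0.59×0.94 + 0.79×0.59×0.06 = 0.030832 + 0.011316 + 0.366036 + 0.027966 = 0.436150
The genuine card theft-present share is 0.366036 + 0.027966 = 0.394002.
P(genuine card theft | fraud alert) = 0.394002 / 0.436150 ≈ 0.903

Now condition on the additional information:
By total probability over both values of genuine card theft:
  P(fraud alert | cardholder travelling abroad) = 0.46×0.41 + 0.79×0.59
        = 0.188600 + 0.466100 = 0.654700
Configurations with genuine card theft contribute 0.466100, so
  P(genuine card theft | fraud alert, cardholder travelling abroad) = 0.466100 / 0.654700 ≈ 0.712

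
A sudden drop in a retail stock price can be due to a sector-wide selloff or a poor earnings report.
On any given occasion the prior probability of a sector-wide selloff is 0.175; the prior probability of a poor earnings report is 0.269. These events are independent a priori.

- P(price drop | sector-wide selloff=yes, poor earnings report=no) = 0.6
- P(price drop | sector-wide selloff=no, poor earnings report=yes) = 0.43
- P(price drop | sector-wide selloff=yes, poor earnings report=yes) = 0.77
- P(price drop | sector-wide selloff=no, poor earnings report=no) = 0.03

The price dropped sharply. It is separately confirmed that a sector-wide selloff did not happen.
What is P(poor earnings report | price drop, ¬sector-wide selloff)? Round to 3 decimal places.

P(poor earnings report | price drop, ¬sector-wide selloff) ≈ 0.841

For the numerator, keep only poor earnings report=true terms: 0.43·0.269 = 0.115670
The normalizing constant is 0.03·0.731 + 0.43·0.269 = 0.137600
P(poor earnings report | price drop, ¬sector-wide selloff) = 0.115670/0.137600 ≈ 0.841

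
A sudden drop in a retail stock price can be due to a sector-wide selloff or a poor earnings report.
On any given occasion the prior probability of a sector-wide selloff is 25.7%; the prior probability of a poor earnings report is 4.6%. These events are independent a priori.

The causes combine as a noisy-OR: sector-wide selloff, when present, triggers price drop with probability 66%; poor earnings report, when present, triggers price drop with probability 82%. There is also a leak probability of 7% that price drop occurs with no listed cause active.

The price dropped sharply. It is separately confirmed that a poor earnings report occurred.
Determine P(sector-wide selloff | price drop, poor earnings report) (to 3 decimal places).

P(sector-wide selloff | price drop, poor earnings report) ≈ 0.282

Under noisy-OR, P(price drop | causes) = 1 − (1−0.07)·∏(1−qᵢ) over the active causes.
For the numerator, keep only sector-wide selloff=true terms: 0.943084×0.257 = 0.242373
Normalizer over all consistent configurations: 0.8326×0.743 + 0.943084×0.257 = 0.860995
Posterior = 0.242373 / 0.860995 ≈ 0.282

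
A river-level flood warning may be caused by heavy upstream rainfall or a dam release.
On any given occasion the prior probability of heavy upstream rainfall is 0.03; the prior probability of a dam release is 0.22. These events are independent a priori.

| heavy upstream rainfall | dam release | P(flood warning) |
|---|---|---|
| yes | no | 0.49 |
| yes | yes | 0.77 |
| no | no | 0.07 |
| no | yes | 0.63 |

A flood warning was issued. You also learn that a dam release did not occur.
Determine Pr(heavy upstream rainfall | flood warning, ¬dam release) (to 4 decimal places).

P(flood warning | ¬dam release) = 0.07×0.97 + 0.49×0.03 = 0.067900 + 0.014700 = 0.082600
Restricting to configurations with heavy upstream rainfall present: 0.49×0.03 = 0.014700.
So P(heavy upstream rainfall | flood warning, ¬dam release) = 0.014700/0.082600 ≈ 0.1780.

Pr(heavy upstream rainfall | flood warning, ¬dam release) ≈ 0.1780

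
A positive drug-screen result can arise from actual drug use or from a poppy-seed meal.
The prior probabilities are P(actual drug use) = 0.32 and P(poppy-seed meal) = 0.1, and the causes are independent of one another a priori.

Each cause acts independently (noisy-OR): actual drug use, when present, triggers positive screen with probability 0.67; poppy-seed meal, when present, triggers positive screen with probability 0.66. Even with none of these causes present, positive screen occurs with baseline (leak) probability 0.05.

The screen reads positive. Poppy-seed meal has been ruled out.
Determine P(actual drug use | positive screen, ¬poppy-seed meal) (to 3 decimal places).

P(actual drug use | positive screen, ¬poppy-seed meal) ≈ 0.866

Under noisy-OR, P(positive screen | causes) = 1 − (1−0.05)·∏(1−qᵢ) over the active causes.
Enumerate both values of actual drug use and weight by the priors:
  P(positive screen | ¬poppy-seed meal) = 0.05*0.68 + 0.6865*0.32
        = 0.034000 + 0.219680 = 0.253680
Configurations with actual drug use contribute 0.219680, so
  P(actual drug use | positive screen, ¬poppy-seed meal) = 0.219680 / 0.253680 ≈ 0.866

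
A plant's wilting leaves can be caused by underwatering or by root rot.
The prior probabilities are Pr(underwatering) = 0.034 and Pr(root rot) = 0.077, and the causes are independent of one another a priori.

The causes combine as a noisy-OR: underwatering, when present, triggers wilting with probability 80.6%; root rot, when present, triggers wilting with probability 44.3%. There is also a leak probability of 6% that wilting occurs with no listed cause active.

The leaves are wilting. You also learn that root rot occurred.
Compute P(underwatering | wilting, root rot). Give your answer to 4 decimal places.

Under noisy-OR, P(wilting | causes) = 1 − (1−0.06)·∏(1−qᵢ) over the active causes.
Numerator (weight on configurations with underwatering): 0.898425*0.034 = 0.030546
Denominator P(wilting | root rot): 0.47642*0.966 + 0.898425*0.034 = 0.490768
P(underwatering | wilting, root rot) = 0.030546/0.490768 ≈ 0.0622

P(underwatering | wilting, root rot) ≈ 0.0622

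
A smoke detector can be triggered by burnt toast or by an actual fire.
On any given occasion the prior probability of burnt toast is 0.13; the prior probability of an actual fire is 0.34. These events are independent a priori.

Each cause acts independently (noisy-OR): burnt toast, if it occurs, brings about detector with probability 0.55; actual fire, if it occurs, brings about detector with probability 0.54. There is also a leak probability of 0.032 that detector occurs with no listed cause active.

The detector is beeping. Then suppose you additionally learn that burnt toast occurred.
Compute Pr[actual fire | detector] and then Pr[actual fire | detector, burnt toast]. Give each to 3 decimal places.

Pr[actual fire | detector] ≈ 0.749; Pr[actual fire | detector, burnt toast] ≈ 0.422

Under noisy-OR, P(detector | causes) = 1 − (1−0.032)·∏(1−qᵢ) over the active causes.
P(detector) = 0.032*0.87*0.66 + 0.55472*0.87*0.34 + 0.5644*0.13*0.66 + 0.799624*0.13*0.34 = 0.018374 + 0.164086 + 0.048426 + 0.035343 = 0.266229
The actual fire-present share is 0.164086 + 0.035343 = 0.199429.
So P(actual fire | detector) = 0.199429/0.266229 ≈ 0.749.

Now condition on the additional information:
By total probability over both values of actual fire:
  P(detector | burnt toast) = 0.5644·0.66 + 0.799624·0.34
        = 0.372504 + 0.271872 = 0.644376
Configurations with actual fire contribute 0.271872, so
  P(actual fire | detector, burnt toast) = 0.271872 / 0.644376 ≈ 0.422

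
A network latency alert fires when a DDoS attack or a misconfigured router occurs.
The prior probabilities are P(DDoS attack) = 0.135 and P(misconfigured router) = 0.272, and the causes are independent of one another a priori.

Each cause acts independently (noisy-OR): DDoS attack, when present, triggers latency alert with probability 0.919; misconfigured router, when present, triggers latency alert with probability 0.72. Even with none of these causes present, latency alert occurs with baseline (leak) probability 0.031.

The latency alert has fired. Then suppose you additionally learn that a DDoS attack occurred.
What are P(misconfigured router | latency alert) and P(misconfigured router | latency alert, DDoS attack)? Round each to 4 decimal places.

Under noisy-OR, P(latency alert | causes) = 1 − (1−0.031)·∏(1−qᵢ) over the active causes.
P(latency alert) = 0.031×0.865×0.728 + 0.72868×0.865×0.272 + 0.921511×0.135×0.728 + 0.978023×0.135×0.272 = 0.019521 + 0.171444 + 0.090566 + 0.035913 = 0.317444
The misconfigured router-present share is 0.171444 + 0.035913 = 0.207357.
P(misconfigured router | latency alert) = 0.207357 / 0.317444 ≈ 0.6532

Now condition on the additional information:
Weight on misconfigured router=true, given the evidence: 0.978023×0.272 = 0.266022
The normalizing constant is 0.921511×0.728 + 0.978023×0.272 = 0.936882
P(misconfigured router | latency alert, DDoS attack) = 0.266022/0.936882 ≈ 0.2839

P(misconfigured router | latency alert) ≈ 0.6532; P(misconfigured router | latency alert, DDoS attack) ≈ 0.2839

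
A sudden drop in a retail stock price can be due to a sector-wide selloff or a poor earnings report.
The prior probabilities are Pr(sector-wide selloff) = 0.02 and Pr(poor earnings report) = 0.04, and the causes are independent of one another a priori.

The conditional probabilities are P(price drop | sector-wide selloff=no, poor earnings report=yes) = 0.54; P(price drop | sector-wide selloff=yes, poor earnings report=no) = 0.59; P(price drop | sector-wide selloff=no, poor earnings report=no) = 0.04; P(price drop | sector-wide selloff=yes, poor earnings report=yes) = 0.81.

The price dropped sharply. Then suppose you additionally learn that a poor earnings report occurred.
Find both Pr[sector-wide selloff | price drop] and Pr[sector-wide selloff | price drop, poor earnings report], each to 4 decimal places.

Pr[sector-wide selloff | price drop] ≈ 0.1692; Pr[sector-wide selloff | price drop, poor earnings report] ≈ 0.0297

Sum P(price drop|·) weighted by the priors over the 4 (sector-wide selloff, poor earnings report) configurations:
  P(price drop) = 0.04*0.98*0.96 + 0.54*0.98*0.04 + 0.59*0.02*0.96 + 0.81*0.02*0.04
        = 0.037632 + 0.021168 + 0.011328 + 0.000648 = 0.070776
Keeping only the sector-wide selloff-present terms gives 0.011976, so
  P(sector-wide selloff | price drop) = 0.011976 / 0.070776 ≈ 0.1692

Now condition on the additional information:
Enumerate both values of sector-wide selloff and weight by the priors:
  P(price drop | poor earnings report) = 0.54·0.98 + 0.81·0.02
        = 0.529200 + 0.016200 = 0.545400
The terms with sector-wide selloff present sum to 0.016200, so
  P(sector-wide selloff | price drop, poor earnings report) = 0.016200 / 0.545400 ≈ 0.0297
This is intercausal reasoning (explaining away): once poor earnings report accounts for the price drop, sector-wide selloff becomes less likely.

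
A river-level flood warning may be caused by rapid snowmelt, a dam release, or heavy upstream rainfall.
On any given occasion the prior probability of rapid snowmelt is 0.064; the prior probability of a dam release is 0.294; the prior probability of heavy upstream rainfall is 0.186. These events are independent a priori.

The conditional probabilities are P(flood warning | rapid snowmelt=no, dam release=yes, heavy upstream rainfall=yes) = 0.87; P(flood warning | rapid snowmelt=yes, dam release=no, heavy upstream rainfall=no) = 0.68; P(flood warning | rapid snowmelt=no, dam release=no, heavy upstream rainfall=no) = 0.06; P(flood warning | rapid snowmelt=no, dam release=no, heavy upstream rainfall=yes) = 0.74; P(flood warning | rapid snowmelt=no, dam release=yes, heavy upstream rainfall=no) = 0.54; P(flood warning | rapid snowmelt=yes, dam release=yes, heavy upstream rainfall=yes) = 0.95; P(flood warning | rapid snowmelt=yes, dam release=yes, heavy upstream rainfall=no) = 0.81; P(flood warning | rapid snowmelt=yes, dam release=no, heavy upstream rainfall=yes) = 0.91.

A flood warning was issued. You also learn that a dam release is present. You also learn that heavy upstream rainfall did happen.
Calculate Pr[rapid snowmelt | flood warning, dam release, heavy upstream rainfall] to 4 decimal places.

Weight on rapid snowmelt=true, given the evidence: 0.95·0.064 = 0.060800
The normalizing constant is 0.87·0.936 + 0.95·0.064 = 0.875120
P(rapid snowmelt | flood warning, dam release, heavy upstream rainfall) = 0.060800/0.875120 ≈ 0.0695

Pr[rapid snowmelt | flood warning, dam release, heavy upstream rainfall] ≈ 0.0695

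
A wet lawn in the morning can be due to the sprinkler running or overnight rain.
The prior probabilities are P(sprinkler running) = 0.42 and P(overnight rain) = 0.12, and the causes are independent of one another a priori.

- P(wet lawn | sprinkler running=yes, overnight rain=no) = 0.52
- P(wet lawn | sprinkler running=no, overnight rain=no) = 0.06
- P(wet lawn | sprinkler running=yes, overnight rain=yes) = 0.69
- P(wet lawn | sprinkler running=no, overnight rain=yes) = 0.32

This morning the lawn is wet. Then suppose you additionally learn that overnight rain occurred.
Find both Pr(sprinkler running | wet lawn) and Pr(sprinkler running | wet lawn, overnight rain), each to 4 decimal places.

Weight on sprinkler running=true, given the evidence: 0.192192 + 0.034776 = 0.226968
Normalizer over all consistent configurations: 0.06×0.58×0.88 + 0.32×0.58×0.12 + 0.52×0.42×0.88 + 0.69×0.42×0.12 = 0.279864
P(sprinkler running | wet lawn) = 0.226968/0.279864 ≈ 0.8110

Now also conditioning on overnight rain=true:
Enumerate both values of sprinkler running and weight by the priors:
  P(wet lawn | overnight rain) = 0.32*0.58 + 0.69*0.42
        = 0.185600 + 0.289800 = 0.475400
The terms with sprinkler running present sum to 0.289800, so
  P(sprinkler running | wet lawn, overnight rain) = 0.289800 / 0.475400 ≈ 0.6096
The drop from 0.8110 to 0.6096 is the explaining-away (discounting) effect.

Pr(sprinkler running | wet lawn) ≈ 0.8110; Pr(sprinkler running | wet lawn, overnight rain) ≈ 0.6096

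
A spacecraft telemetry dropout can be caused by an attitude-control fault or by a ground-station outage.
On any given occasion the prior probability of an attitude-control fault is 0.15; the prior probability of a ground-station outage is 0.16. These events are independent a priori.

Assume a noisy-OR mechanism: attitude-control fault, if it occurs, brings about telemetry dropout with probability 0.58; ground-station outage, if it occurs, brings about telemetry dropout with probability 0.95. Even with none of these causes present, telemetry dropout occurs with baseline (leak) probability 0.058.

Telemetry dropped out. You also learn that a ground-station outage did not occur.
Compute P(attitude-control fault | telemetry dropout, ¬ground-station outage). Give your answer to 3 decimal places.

P(attitude-control fault | telemetry dropout, ¬ground-station outage) ≈ 0.648

Under noisy-OR, P(telemetry dropout | causes) = 1 − (1−0.058)·∏(1−qᵢ) over the active causes.
For the numerator, keep only attitude-control fault=true terms: 0.60436*0.15 = 0.090654
Denominator P(telemetry dropout | ¬ground-station outage): 0.058*0.85 + 0.60436*0.15 = 0.139954
Posterior = 0.090654 / 0.139954 ≈ 0.648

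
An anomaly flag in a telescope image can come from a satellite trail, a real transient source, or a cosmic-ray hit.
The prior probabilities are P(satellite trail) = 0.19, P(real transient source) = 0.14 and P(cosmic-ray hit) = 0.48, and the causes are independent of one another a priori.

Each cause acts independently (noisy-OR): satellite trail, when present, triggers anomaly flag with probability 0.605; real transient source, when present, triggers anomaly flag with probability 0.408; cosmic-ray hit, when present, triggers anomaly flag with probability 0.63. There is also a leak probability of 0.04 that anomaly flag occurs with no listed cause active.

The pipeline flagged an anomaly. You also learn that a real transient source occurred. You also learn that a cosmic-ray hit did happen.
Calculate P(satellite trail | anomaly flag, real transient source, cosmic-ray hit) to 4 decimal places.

P(satellite trail | anomaly flag, real transient source, cosmic-ray hit) ≈ 0.2141

Under noisy-OR, P(anomaly flag | causes) = 1 − (1−0.04)·∏(1−qᵢ) over the active causes.
P(anomaly flag | real transient source, cosmic-ray hit) = 0.789722*0.81 + 0.91694*0.19 = 0.639675 + 0.174219 = 0.813894
Restricting to configurations with satellite trail present: 0.91694*0.19 = 0.174219.
P(satellite trail | anomaly flag, real transient source, cosmic-ray hit) = 0.174219 / 0.813894 ≈ 0.2141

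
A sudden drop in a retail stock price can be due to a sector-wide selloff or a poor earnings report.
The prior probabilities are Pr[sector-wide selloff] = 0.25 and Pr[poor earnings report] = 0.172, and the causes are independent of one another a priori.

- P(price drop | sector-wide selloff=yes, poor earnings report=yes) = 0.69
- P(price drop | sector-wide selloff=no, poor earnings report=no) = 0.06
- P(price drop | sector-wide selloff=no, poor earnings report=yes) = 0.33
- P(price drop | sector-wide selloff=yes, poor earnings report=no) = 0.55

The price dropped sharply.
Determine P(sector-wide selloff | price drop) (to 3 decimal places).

P(sector-wide selloff | price drop) ≈ 0.643

By total probability over the 4 (sector-wide selloff, poor earnings report) configurations:
  P(price drop) = 0.06×0.75×0.828 + 0.33×0.75×0.172 + 0.55×0.25×0.828 + 0.69×0.25×0.172
        = 0.037260 + 0.042570 + 0.113850 + 0.029670 = 0.223350
The terms with sector-wide selloff present sum to 0.143520, so
  P(sector-wide selloff | price drop) = 0.143520 / 0.223350 ≈ 0.643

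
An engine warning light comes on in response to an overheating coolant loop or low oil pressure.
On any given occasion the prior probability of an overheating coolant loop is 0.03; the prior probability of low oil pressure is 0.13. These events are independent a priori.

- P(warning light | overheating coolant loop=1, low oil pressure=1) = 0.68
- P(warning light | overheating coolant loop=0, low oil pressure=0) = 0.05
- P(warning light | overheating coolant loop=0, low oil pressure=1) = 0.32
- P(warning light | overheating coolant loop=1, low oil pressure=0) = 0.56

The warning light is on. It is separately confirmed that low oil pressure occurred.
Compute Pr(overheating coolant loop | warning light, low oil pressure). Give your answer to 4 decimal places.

Enumerate both values of overheating coolant loop and weight by the priors:
  P(warning light | low oil pressure) = 0.32×0.97 + 0.68×0.03
        = 0.310400 + 0.020400 = 0.330800
The terms with overheating coolant loop present sum to 0.020400, so
  P(overheating coolant loop | warning light, low oil pressure) = 0.020400 / 0.330800 ≈ 0.0617

Pr(overheating coolant loop | warning light, low oil pressure) ≈ 0.0617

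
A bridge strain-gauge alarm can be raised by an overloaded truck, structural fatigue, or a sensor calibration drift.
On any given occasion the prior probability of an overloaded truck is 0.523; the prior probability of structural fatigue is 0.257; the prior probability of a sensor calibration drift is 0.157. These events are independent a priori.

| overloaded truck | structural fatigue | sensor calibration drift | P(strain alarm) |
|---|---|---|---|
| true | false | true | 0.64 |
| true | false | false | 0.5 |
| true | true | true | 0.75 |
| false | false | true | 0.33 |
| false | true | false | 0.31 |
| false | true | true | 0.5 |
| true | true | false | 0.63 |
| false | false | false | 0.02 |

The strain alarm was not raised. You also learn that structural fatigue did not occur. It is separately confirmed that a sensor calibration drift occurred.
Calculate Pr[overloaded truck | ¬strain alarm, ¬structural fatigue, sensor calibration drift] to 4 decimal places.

For the numerator, keep only overloaded truck=true terms: 0.36·0.523 = 0.188280
Denominator P(¬strain alarm | ¬structural fatigue, sensor calibration drift): 0.67·0.477 + 0.36·0.523 = 0.507870
Posterior = 0.188280 / 0.507870 ≈ 0.3707

Pr[overloaded truck | ¬strain alarm, ¬structural fatigue, sensor calibration drift] ≈ 0.3707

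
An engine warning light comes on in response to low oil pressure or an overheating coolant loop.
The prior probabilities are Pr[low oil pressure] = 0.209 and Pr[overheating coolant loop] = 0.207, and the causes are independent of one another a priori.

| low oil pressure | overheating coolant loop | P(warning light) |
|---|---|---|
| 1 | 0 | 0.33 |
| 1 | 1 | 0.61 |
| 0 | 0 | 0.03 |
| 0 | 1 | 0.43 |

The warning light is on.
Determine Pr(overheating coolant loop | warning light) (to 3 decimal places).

Pr(overheating coolant loop | warning light) ≈ 0.568

Sum P(warning light|·) weighted by the priors over the 4 (low oil pressure, overheating coolant loop) configurations:
  P(warning light) = 0.03*0.791*0.793 + 0.43*0.791*0.207 + 0.33*0.209*0.793 + 0.61*0.209*0.207
        = 0.018818 + 0.070407 + 0.054693 + 0.026390 = 0.170308
Configurations with overheating coolant loop contribute 0.096797, so
  P(overheating coolant loop | warning light) = 0.096797 / 0.170308 ≈ 0.568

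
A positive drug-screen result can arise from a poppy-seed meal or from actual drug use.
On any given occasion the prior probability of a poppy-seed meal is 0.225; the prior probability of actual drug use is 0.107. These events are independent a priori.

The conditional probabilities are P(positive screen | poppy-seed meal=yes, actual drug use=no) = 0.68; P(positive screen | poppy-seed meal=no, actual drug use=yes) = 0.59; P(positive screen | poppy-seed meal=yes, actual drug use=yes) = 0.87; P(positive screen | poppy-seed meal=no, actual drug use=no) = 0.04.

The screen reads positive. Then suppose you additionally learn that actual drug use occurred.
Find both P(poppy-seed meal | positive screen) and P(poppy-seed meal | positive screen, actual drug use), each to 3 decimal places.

For the numerator, keep only poppy-seed meal=true terms: 0.136629 + 0.020945 = 0.157574
Denominator P(positive screen): 0.04*0.775*0.893 + 0.59*0.775*0.107 + 0.68*0.225*0.893 + 0.87*0.225*0.107 = 0.234183
P(poppy-seed meal | positive screen) = 0.157574/0.234183 ≈ 0.673

Now also conditioning on actual drug use=true:
Numerator (weight on configurations with poppy-seed meal): 0.87*0.225 = 0.195750
Normalizer over all consistent configurations: 0.59*0.775 + 0.87*0.225 = 0.653000
P(poppy-seed meal | positive screen, actual drug use) = 0.195750/0.653000 ≈ 0.300

P(poppy-seed meal | positive screen) ≈ 0.673; P(poppy-seed meal | positive screen, actual drug use) ≈ 0.300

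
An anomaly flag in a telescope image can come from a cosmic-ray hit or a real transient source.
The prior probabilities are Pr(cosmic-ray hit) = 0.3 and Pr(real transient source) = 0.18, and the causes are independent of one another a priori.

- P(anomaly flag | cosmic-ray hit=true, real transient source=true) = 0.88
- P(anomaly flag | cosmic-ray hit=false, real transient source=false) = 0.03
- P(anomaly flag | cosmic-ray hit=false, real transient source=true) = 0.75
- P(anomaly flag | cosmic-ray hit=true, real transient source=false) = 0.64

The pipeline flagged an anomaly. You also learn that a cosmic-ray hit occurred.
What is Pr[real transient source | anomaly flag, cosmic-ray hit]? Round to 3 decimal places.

P(anomaly flag | cosmic-ray hit) = 0.64*0.82 + 0.88*0.18 = 0.524800 + 0.158400 = 0.683200
Of this, 0.158400 comes from 0.88*0.18 (the real transient source=true cases).
Hence the posterior is 0.158400/0.683200 ≈ 0.232.

Pr[real transient source | anomaly flag, cosmic-ray hit] ≈ 0.232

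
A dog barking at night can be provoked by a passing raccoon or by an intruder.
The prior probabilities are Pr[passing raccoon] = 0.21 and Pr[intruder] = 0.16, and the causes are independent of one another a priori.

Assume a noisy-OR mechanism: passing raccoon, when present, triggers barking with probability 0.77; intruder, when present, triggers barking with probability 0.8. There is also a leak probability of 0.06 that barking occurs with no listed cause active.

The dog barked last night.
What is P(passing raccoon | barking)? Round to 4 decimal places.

P(passing raccoon | barking) ≈ 0.5447

Under noisy-OR, P(barking | causes) = 1 − (1−0.06)·∏(1−qᵢ) over the active causes.
For the numerator, keep only passing raccoon=true terms: 0.138262 + 0.032147 = 0.170409
The normalizing constant is 0.06*0.79*0.84 + 0.812*0.79*0.16 + 0.7838*0.21*0.84 + 0.95676*0.21*0.16 = 0.312862
Posterior = 0.170409 / 0.312862 ≈ 0.5447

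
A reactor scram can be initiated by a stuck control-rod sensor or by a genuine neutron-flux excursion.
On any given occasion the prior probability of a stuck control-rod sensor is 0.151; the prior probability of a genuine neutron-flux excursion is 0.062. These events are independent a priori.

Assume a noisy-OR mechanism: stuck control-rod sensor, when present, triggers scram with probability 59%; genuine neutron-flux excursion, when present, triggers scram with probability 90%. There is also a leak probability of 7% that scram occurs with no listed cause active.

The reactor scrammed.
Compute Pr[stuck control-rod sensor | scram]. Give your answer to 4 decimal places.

Pr[stuck control-rod sensor | scram] ≈ 0.4829

Under noisy-OR, P(scram | causes) = 1 − (1−0.07)·∏(1−qᵢ) over the active causes.
Numerator (weight on configurations with stuck control-rod sensor): 0.087631 + 0.009005 = 0.096636
The normalizing constant is 0.07*0.849*0.938 + 0.907*0.849*0.062 + 0.6187*0.151*0.938 + 0.96187*0.151*0.062 = 0.200124
Posterior = 0.096636 / 0.200124 ≈ 0.4829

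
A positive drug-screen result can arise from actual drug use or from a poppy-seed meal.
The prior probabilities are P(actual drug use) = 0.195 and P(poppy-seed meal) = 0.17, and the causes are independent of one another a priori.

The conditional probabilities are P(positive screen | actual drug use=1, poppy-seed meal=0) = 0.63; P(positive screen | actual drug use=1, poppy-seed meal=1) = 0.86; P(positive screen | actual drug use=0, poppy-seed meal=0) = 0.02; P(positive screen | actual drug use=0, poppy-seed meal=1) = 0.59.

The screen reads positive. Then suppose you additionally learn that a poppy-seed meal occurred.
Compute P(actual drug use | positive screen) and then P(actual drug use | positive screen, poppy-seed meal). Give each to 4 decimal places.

P(actual drug use | positive screen) ≈ 0.5810; P(actual drug use | positive screen, poppy-seed meal) ≈ 0.2610

Numerator (weight on configurations with actual drug use): 0.101966 + 0.028509 = 0.130475
Normalizer over all consistent configurations: 0.02·0.805·0.83 + 0.59·0.805·0.17 + 0.63·0.195·0.83 + 0.86·0.195·0.17 = 0.224580
Posterior = 0.130475 / 0.224580 ≈ 0.5810

Now also conditioning on poppy-seed meal=true:
Enumerate both values of actual drug use and weight by the priors:
  P(positive screen | poppy-seed meal) = 0.59*0.805 + 0.86*0.195
        = 0.474950 + 0.167700 = 0.642650
Configurations with actual drug use contribute 0.167700, so
  P(actual drug use | positive screen, poppy-seed meal) = 0.167700 / 0.642650 ≈ 0.2610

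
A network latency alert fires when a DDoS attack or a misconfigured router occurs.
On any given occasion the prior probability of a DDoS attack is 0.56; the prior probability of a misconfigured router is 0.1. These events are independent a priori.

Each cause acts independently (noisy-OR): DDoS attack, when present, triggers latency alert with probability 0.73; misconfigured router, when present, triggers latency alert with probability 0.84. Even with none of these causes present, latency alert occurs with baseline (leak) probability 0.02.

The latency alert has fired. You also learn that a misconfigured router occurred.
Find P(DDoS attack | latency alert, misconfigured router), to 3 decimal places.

P(DDoS attack | latency alert, misconfigured router) ≈ 0.591

Under noisy-OR, P(latency alert | causes) = 1 − (1−0.02)·∏(1−qᵢ) over the active causes.
P(latency alert | misconfigured router) = 0.8432×0.44 + 0.957664×0.56 = 0.371008 + 0.536292 = 0.907300
The DDoS attack-present share is 0.957664×0.56 = 0.536292.
Hence the posterior is 0.536292/0.907300 ≈ 0.591.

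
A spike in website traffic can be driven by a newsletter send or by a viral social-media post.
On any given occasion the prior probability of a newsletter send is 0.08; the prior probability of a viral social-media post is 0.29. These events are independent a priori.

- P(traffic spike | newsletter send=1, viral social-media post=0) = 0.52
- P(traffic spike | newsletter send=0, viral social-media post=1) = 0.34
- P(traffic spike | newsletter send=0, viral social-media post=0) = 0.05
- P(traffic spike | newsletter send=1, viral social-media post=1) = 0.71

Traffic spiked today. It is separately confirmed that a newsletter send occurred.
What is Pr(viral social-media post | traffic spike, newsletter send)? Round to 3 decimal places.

For the numerator, keep only viral social-media post=true terms: 0.71*0.29 = 0.205900
Denominator P(traffic spike | newsletter send): 0.52*0.71 + 0.71*0.29 = 0.575100
P(viral social-media post | traffic spike, newsletter send) = 0.205900/0.575100 ≈ 0.358

Pr(viral social-media post | traffic spike, newsletter send) ≈ 0.358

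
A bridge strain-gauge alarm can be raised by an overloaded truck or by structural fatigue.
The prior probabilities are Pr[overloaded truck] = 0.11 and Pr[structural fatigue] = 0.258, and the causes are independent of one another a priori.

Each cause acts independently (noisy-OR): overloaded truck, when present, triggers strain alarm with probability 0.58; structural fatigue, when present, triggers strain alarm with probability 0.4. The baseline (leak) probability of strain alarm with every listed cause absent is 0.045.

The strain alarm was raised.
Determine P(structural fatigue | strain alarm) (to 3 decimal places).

Under noisy-OR, P(strain alarm | causes) = 1 − (1−0.045)·∏(1−qᵢ) over the active causes.
P(strain alarm) = 0.045*0.89*0.742 + 0.427*0.89*0.258 + 0.5989*0.11*0.742 + 0.75934*0.11*0.258 = 0.029717 + 0.098048 + 0.048882 + 0.021550 = 0.198197
The structural fatigue-present share is 0.098048 + 0.021550 = 0.119598.
Hence the posterior is 0.119598/0.198197 ≈ 0.603.

P(structural fatigue | strain alarm) ≈ 0.603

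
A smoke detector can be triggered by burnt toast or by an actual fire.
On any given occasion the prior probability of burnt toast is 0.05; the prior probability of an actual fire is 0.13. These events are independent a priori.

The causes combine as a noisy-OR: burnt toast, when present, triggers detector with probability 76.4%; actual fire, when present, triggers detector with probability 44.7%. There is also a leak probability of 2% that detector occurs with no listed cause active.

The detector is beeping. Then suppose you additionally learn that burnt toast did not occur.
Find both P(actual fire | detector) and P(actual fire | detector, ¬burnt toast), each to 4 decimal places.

P(actual fire | detector) ≈ 0.5547; P(actual fire | detector, ¬burnt toast) ≈ 0.7739

Under noisy-OR, P(detector | causes) = 1 − (1−0.02)·∏(1−qᵢ) over the active causes.
Enumerate the 4 (burnt toast, actual fire) configurations and weight by the priors:
  P(detector) = 0.02×0.95×0.87 + 0.45806×0.95×0.13 + 0.76872×0.05×0.87 + 0.872102×0.05×0.13
        = 0.016530 + 0.056570 + 0.033439 + 0.005669 = 0.112208
The terms with actual fire present sum to 0.062239, so
  P(actual fire | detector) = 0.062239 / 0.112208 ≈ 0.5547

Now condition on the additional information:
Sum P(detector|·) weighted by the priors over both values of actual fire:
  P(detector | ¬burnt toast) = 0.02*0.87 + 0.45806*0.13
        = 0.017400 + 0.059548 = 0.076948
The terms with actual fire present sum to 0.059548, so
  P(actual fire | detector, ¬burnt toast) = 0.059548 / 0.076948 ≈ 0.7739
Ruling out burnt toast raises the posterior on actual fire — the flip side of explaining away.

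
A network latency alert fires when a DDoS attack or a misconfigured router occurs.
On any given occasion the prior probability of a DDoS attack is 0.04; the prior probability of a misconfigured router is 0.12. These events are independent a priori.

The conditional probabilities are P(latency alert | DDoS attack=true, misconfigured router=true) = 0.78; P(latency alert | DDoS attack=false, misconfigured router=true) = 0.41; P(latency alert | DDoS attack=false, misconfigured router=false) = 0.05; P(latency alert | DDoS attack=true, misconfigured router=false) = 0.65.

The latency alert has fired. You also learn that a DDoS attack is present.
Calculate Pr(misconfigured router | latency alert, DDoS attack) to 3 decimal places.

Weight on misconfigured router=true, given the evidence: 0.78×0.12 = 0.093600
Normalizer over all consistent configurations: 0.65×0.88 + 0.78×0.12 = 0.665600
P(misconfigured router | latency alert, DDoS attack) = 0.093600/0.665600 ≈ 0.141

Pr(misconfigured router | latency alert, DDoS attack) ≈ 0.141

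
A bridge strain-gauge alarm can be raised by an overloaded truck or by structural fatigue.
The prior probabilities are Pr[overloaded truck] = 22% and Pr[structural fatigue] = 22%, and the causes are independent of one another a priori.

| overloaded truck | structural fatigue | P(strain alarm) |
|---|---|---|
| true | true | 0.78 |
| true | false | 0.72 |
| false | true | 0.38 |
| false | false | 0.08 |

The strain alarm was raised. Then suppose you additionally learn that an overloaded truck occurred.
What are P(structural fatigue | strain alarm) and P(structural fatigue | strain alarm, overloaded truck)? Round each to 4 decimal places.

Enumerate the 4 (overloaded truck, structural fatigue) configurations and weight by the priors:
  P(strain alarm) = 0.08·0.78·0.78 + 0.38·0.78·0.22 + 0.72·0.22·0.78 + 0.78·0.22·0.22
        = 0.048672 + 0.065208 + 0.123552 + 0.037752 = 0.275184
Keeping only the structural fatigue-present terms gives 0.102960, so
  P(structural fatigue | strain alarm) = 0.102960 / 0.275184 ≈ 0.3741

Now condition on the additional information:
Weight on structural fatigue=true, given the evidence: 0.78*0.22 = 0.171600
Normalizer over all consistent configurations: 0.72*0.78 + 0.78*0.22 = 0.733200
Posterior = 0.171600 / 0.733200 ≈ 0.2340

P(structural fatigue | strain alarm) ≈ 0.3741; P(structural fatigue | strain alarm, overloaded truck) ≈ 0.2340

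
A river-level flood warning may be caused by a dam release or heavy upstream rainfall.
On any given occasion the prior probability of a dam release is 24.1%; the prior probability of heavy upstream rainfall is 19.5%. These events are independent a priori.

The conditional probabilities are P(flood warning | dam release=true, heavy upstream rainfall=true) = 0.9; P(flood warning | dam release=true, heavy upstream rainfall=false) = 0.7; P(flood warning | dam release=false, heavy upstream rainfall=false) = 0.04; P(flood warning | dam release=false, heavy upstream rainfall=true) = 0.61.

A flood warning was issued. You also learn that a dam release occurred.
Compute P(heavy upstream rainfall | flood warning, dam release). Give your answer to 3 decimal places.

For the numerator, keep only heavy upstream rainfall=true terms: 0.9*0.195 = 0.175500
The normalizing constant is 0.7*0.805 + 0.9*0.195 = 0.739000
Posterior = 0.175500 / 0.739000 ≈ 0.237

P(heavy upstream rainfall | flood warning, dam release) ≈ 0.237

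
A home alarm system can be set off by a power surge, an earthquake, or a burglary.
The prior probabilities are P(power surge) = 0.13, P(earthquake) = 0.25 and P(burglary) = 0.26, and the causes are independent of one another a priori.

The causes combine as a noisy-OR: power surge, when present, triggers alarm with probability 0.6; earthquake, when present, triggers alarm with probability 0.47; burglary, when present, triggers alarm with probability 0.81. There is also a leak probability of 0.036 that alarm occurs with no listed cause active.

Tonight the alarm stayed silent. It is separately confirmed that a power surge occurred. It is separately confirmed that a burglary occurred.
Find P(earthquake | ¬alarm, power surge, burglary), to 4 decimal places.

Under noisy-OR, P(alarm | causes) = 1 − (1−0.036)·∏(1−qᵢ) over the active causes.
For the numerator, keep only earthquake=true terms: 0.03883×0.25 = 0.009708
Normalizer over all consistent configurations: 0.073264×0.75 + 0.03883×0.25 = 0.064656
P(earthquake | ¬alarm, power surge, burglary) = 0.009708/0.064656 ≈ 0.1501

P(earthquake | ¬alarm, power surge, burglary) ≈ 0.1501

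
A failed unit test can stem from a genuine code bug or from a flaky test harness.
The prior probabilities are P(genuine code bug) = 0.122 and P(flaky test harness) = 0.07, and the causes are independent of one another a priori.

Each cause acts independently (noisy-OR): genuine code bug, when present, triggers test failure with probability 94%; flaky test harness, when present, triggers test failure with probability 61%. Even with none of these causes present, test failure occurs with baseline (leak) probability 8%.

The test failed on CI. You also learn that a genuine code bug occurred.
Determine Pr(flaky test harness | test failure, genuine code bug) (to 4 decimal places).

Pr(flaky test harness | test failure, genuine code bug) ≈ 0.0723

Under noisy-OR, P(test failure | causes) = 1 − (1−0.08)·∏(1−qᵢ) over the active causes.
P(test failure | genuine code bug) = 0.9448*0.93 + 0.978472*0.07 = 0.878664 + 0.068493 = 0.947157
Of this, 0.068493 comes from 0.978472*0.07 (the flaky test harness=true cases).
Hence the posterior is 0.068493/0.947157 ≈ 0.0723.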